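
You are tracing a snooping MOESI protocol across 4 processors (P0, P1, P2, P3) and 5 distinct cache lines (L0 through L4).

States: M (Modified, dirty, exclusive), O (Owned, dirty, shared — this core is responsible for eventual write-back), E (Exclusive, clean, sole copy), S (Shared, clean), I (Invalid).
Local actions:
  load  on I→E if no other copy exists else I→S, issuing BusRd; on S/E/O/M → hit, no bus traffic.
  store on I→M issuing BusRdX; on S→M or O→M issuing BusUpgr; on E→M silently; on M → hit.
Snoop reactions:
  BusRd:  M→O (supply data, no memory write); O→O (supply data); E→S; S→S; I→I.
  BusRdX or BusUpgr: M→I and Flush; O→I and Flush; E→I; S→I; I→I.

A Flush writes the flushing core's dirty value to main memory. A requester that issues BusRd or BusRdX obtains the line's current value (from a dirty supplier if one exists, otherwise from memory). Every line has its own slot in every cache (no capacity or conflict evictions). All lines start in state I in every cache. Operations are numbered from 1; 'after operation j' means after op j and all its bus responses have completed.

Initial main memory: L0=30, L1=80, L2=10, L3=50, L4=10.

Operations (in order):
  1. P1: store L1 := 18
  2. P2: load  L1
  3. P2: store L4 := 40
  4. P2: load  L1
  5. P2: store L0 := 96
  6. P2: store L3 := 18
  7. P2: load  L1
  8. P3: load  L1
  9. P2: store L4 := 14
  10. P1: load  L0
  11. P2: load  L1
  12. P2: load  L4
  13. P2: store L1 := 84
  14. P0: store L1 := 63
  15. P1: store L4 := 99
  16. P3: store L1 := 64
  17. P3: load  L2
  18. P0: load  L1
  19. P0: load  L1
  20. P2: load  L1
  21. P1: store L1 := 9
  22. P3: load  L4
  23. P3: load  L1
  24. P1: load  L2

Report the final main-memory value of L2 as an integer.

step 1: P1: store L1 := 18  ⟶  IMII  (L1)  txn=BusRdX  M[L1]=80
step 2: P2: load  L1  ⟶  IOSI  (L1)  txn=BusRd  M[L1]=80
step 3: P2: store L4 := 40  ⟶  IIMI  (L4)  txn=BusRdX  M[L4]=10
step 4: P2: load  L1  ⟶  IOSI  (L1)  txn=∅  M[L1]=80
step 5: P2: store L0 := 96  ⟶  IIMI  (L0)  txn=BusRdX  M[L0]=30
step 6: P2: store L3 := 18  ⟶  IIMI  (L3)  txn=BusRdX  M[L3]=50
step 7: P2: load  L1  ⟶  IOSI  (L1)  txn=∅  M[L1]=80
step 8: P3: load  L1  ⟶  IOSS  (L1)  txn=BusRd  M[L1]=80
step 9: P2: store L4 := 14  ⟶  IIMI  (L4)  txn=∅  M[L4]=10
step 10: P1: load  L0  ⟶  ISOI  (L0)  txn=BusRd  M[L0]=30
step 11: P2: load  L1  ⟶  IOSS  (L1)  txn=∅  M[L1]=80
step 12: P2: load  L4  ⟶  IIMI  (L4)  txn=∅  M[L4]=10
step 13: P2: store L1 := 84  ⟶  IIMI  (L1)  txn=BusUpgr+Flush  M[L1]=18
step 14: P0: store L1 := 63  ⟶  MIII  (L1)  txn=BusRdX+Flush  M[L1]=84
step 15: P1: store L4 := 99  ⟶  IMII  (L4)  txn=BusRdX+Flush  M[L4]=14
step 16: P3: store L1 := 64  ⟶  IIIM  (L1)  txn=BusRdX+Flush  M[L1]=63
step 17: P3: load  L2  ⟶  IIIE  (L2)  txn=BusRd  M[L2]=10
step 18: P0: load  L1  ⟶  SIIO  (L1)  txn=BusRd  M[L1]=63
step 19: P0: load  L1  ⟶  SIIO  (L1)  txn=∅  M[L1]=63
step 20: P2: load  L1  ⟶  SISO  (L1)  txn=BusRd  M[L1]=63
step 21: P1: store L1 := 9  ⟶  IMII  (L1)  txn=BusRdX+Flush  M[L1]=64
step 22: P3: load  L4  ⟶  IOIS  (L4)  txn=BusRd  M[L4]=14
step 23: P3: load  L1  ⟶  IOIS  (L1)  txn=BusRd  M[L1]=64
step 24: P1: load  L2  ⟶  ISIS  (L2)  txn=BusRd  M[L2]=10

memory[L2] = 10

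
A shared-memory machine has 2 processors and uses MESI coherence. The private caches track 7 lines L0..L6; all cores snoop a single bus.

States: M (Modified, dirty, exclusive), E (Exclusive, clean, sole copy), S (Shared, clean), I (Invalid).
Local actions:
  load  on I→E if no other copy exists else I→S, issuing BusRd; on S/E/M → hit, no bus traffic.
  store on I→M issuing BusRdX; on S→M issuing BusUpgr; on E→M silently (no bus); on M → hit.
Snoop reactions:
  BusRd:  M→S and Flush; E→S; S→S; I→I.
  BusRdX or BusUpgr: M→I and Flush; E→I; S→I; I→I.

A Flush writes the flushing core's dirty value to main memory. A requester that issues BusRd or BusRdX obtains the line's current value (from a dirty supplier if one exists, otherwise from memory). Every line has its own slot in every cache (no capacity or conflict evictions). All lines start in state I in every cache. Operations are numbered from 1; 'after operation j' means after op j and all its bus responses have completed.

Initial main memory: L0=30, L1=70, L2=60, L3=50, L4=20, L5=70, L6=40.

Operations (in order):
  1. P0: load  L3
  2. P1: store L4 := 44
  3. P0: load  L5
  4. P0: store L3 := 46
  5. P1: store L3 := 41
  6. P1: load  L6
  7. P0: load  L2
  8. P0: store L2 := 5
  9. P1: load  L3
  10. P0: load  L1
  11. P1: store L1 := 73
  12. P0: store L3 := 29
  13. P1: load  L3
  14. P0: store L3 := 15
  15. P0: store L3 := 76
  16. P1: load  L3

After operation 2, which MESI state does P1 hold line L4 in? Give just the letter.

[1] P0: load  L3 | P0:E(50), P1:I | bus: BusRd
[2] P1: store L4 := 44 | P0:I, P1:M(44) | bus: BusRdX
[3] P0: load  L5 | P0:E(70), P1:I | bus: BusRd
[4] P0: store L3 := 46 | P0:M(46), P1:I | bus: none
[5] P1: store L3 := 41 | P0:I, P1:M(41) | bus: BusRdX,Flush
[6] P1: load  L6 | P0:I, P1:E(40) | bus: BusRd
[7] P0: load  L2 | P0:E(60), P1:I | bus: BusRd
[8] P0: store L2 := 5 | P0:M(5), P1:I | bus: none
[9] P1: load  L3 | P0:I, P1:M(41) | bus: none
[10] P0: load  L1 | P0:E(70), P1:I | bus: BusRd
[11] P1: store L1 := 73 | P0:I, P1:M(73) | bus: BusRdX
[12] P0: store L3 := 29 | P0:M(29), P1:I | bus: BusRdX,Flush
[13] P1: load  L3 | P0:S(29), P1:S(29) | bus: BusRd,Flush
[14] P0: store L3 := 15 | P0:M(15), P1:I | bus: BusUpgr
[15] P0: store L3 := 76 | P0:M(76), P1:I | bus: none
[16] P1: load  L3 | P0:S(76), P1:S(76) | bus: BusRd,Flush

state = M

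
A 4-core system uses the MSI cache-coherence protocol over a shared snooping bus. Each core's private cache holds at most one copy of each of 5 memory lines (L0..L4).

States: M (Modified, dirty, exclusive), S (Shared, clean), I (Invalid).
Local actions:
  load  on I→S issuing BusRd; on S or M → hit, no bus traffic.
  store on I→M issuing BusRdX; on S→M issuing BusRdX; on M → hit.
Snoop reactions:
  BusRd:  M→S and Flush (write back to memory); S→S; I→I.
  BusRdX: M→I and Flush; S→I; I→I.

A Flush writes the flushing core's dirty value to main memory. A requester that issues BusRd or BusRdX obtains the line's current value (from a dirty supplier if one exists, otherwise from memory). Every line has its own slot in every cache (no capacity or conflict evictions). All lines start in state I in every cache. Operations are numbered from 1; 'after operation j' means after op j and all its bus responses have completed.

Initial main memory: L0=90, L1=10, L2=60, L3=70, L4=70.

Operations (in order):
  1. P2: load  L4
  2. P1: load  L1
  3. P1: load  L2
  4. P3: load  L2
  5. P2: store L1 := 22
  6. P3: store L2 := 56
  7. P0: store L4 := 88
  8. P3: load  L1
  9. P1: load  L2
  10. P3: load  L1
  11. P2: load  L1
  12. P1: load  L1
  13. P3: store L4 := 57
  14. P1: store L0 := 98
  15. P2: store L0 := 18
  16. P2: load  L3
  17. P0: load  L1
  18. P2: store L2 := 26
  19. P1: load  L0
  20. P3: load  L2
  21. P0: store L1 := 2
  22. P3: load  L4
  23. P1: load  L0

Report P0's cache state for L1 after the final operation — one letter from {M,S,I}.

1. P2: load  L4  bus=[BusRd]  L4: P0=I P1=I P2=S P3=I  mem[L4]=70
2. P1: load  L1  bus=[BusRd]  L1: P0=I P1=S P2=I P3=I  mem[L1]=10
3. P1: load  L2  bus=[BusRd]  L2: P0=I P1=S P2=I P3=I  mem[L2]=60
4. P3: load  L2  bus=[BusRd]  L2: P0=I P1=S P2=I P3=S  mem[L2]=60
5. P2: store L1 := 22  bus=[BusRdX]  L1: P0=I P1=I P2=M P3=I  mem[L1]=10
6. P3: store L2 := 56  bus=[BusRdX]  L2: P0=I P1=I P2=I P3=M  mem[L2]=60
7. P0: store L4 := 88  bus=[BusRdX]  L4: P0=M P1=I P2=I P3=I  mem[L4]=70
8. P3: load  L1  bus=[BusRd,Flush]  L1: P0=I P1=I P2=S P3=S  mem[L1]=22
9. P1: load  L2  bus=[BusRd,Flush]  L2: P0=I P1=S P2=I P3=S  mem[L2]=56
10. P3: load  L1  bus=[-]  L1: P0=I P1=I P2=S P3=S  mem[L1]=22
11. P2: load  L1  bus=[-]  L1: P0=I P1=I P2=S P3=S  mem[L1]=22
12. P1: load  L1  bus=[BusRd]  L1: P0=I P1=S P2=S P3=S  mem[L1]=22
13. P3: store L4 := 57  bus=[BusRdX,Flush]  L4: P0=I P1=I P2=I P3=M  mem[L4]=88
14. P1: store L0 := 98  bus=[BusRdX]  L0: P0=I P1=M P2=I P3=I  mem[L0]=90
15. P2: store L0 := 18  bus=[BusRdX,Flush]  L0: P0=I P1=I P2=M P3=I  mem[L0]=98
16. P2: load  L3  bus=[BusRd]  L3: P0=I P1=I P2=S P3=I  mem[L3]=70
17. P0: load  L1  bus=[BusRd]  L1: P0=S P1=S P2=S P3=S  mem[L1]=22
18. P2: store L2 := 26  bus=[BusRdX]  L2: P0=I P1=I P2=M P3=I  mem[L2]=56
19. P1: load  L0  bus=[BusRd,Flush]  L0: P0=I P1=S P2=S P3=I  mem[L0]=18
20. P3: load  L2  bus=[BusRd,Flush]  L2: P0=I P1=I P2=S P3=S  mem[L2]=26
21. P0: store L1 := 2  bus=[BusRdX]  L1: P0=M P1=I P2=I P3=I  mem[L1]=22
22. P3: load  L4  bus=[-]  L4: P0=I P1=I P2=I P3=M  mem[L4]=88
23. P1: load  L0  bus=[-]  L0: P0=I P1=S P2=S P3=I  mem[L0]=18

state = M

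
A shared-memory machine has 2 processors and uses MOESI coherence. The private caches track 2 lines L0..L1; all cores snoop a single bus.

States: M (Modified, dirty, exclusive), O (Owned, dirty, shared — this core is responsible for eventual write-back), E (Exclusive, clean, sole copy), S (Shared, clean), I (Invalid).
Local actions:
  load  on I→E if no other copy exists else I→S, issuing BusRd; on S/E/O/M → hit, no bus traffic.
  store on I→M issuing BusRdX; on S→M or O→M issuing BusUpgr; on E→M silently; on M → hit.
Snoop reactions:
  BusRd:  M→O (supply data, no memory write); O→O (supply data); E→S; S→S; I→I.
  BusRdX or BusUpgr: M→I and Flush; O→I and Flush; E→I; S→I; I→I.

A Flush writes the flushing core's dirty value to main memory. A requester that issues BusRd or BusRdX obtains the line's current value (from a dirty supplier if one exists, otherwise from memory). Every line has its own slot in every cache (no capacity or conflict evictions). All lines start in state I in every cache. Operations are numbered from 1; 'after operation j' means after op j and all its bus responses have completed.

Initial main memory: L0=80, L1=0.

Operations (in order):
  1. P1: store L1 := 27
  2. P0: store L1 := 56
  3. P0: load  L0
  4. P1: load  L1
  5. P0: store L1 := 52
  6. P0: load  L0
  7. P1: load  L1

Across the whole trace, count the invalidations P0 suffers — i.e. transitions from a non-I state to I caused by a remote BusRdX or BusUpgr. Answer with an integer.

  op1 P1: store L1 := 27 → I/M on L1; bus BusRdX; mem=0
  op2 P0: store L1 := 56 → M/I on L1; bus BusRdX Flush; mem=27
  op3 P0: load  L0 → E/I on L0; bus BusRd; mem=80
  op4 P1: load  L1 → O/S on L1; bus BusRd; mem=27
  op5 P0: store L1 := 52 → M/I on L1; bus BusUpgr; mem=27
  op6 P0: load  L0 → E/I on L0; bus (none); mem=80
  op7 P1: load  L1 → O/S on L1; bus BusRd; mem=27

invalidations = 0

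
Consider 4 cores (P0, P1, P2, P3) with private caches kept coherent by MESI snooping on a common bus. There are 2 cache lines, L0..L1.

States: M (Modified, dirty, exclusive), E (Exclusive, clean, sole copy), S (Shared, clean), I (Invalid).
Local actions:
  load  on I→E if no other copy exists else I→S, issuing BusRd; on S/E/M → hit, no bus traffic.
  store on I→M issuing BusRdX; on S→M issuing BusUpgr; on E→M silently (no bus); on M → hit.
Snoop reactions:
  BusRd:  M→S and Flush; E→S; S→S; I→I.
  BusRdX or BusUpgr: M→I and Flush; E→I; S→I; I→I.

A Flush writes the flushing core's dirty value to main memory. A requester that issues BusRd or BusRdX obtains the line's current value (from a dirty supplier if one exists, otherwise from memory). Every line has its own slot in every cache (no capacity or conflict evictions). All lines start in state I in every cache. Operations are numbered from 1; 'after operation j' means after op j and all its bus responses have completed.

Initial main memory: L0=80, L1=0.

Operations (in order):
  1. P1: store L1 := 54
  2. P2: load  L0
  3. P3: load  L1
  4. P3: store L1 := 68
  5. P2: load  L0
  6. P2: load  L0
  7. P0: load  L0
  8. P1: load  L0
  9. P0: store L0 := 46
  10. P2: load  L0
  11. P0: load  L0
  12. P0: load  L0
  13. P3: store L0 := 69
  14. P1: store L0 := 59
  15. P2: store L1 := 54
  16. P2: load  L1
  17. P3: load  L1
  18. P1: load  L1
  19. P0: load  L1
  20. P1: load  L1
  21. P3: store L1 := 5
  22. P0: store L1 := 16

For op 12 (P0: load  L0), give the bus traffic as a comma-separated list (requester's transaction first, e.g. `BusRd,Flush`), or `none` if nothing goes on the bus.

bus = none

[1] P1: store L1 := 54 | P0:I, P1:M(54), P2:I, P3:I | bus: BusRdX
[2] P2: load  L0 | P0:I, P1:I, P2:E(80), P3:I | bus: BusRd
[3] P3: load  L1 | P0:I, P1:S(54), P2:I, P3:S(54) | bus: BusRd,Flush
[4] P3: store L1 := 68 | P0:I, P1:I, P2:I, P3:M(68) | bus: BusUpgr
[5] P2: load  L0 | P0:I, P1:I, P2:E(80), P3:I | bus: none
[6] P2: load  L0 | P0:I, P1:I, P2:E(80), P3:I | bus: none
[7] P0: load  L0 | P0:S(80), P1:I, P2:S(80), P3:I | bus: BusRd
[8] P1: load  L0 | P0:S(80), P1:S(80), P2:S(80), P3:I | bus: BusRd
[9] P0: store L0 := 46 | P0:M(46), P1:I, P2:I, P3:I | bus: BusUpgr
[10] P2: load  L0 | P0:S(46), P1:I, P2:S(46), P3:I | bus: BusRd,Flush
[11] P0: load  L0 | P0:S(46), P1:I, P2:S(46), P3:I | bus: none
[12] P0: load  L0 | P0:S(46), P1:I, P2:S(46), P3:I | bus: none
[13] P3: store L0 := 69 | P0:I, P1:I, P2:I, P3:M(69) | bus: BusRdX
[14] P1: store L0 := 59 | P0:I, P1:M(59), P2:I, P3:I | bus: BusRdX,Flush
[15] P2: store L1 := 54 | P0:I, P1:I, P2:M(54), P3:I | bus: BusRdX,Flush
[16] P2: load  L1 | P0:I, P1:I, P2:M(54), P3:I | bus: none
[17] P3: load  L1 | P0:I, P1:I, P2:S(54), P3:S(54) | bus: BusRd,Flush
[18] P1: load  L1 | P0:I, P1:S(54), P2:S(54), P3:S(54) | bus: BusRd
[19] P0: load  L1 | P0:S(54), P1:S(54), P2:S(54), P3:S(54) | bus: BusRd
[20] P1: load  L1 | P0:S(54), P1:S(54), P2:S(54), P3:S(54) | bus: none
[21] P3: store L1 := 5 | P0:I, P1:I, P2:I, P3:M(5) | bus: BusUpgr
[22] P0: store L1 := 16 | P0:M(16), P1:I, P2:I, P3:I | bus: BusRdX,Flush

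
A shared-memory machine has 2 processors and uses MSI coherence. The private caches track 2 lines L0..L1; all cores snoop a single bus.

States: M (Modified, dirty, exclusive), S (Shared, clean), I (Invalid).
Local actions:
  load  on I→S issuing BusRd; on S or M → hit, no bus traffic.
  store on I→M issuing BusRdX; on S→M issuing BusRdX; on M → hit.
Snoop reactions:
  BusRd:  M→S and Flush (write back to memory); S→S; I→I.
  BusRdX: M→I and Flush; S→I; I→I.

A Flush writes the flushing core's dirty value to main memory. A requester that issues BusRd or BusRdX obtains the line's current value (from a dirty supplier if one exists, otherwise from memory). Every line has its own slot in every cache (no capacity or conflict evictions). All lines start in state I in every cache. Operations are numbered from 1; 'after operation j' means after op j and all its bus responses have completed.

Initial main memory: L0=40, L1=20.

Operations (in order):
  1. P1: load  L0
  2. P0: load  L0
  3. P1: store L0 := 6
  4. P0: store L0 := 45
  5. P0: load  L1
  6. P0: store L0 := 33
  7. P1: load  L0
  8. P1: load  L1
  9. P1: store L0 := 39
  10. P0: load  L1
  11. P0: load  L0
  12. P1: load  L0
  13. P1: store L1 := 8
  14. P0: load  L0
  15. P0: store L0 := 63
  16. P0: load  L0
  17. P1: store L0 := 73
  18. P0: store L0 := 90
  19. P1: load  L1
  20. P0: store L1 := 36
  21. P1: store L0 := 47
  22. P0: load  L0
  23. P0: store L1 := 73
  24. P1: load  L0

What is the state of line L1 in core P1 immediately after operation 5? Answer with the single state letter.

step 1: P1: load  L0  ⟶  IS  (L0)  txn=BusRd  M[L0]=40
step 2: P0: load  L0  ⟶  SS  (L0)  txn=BusRd  M[L0]=40
step 3: P1: store L0 := 6  ⟶  IM  (L0)  txn=BusRdX  M[L0]=40
step 4: P0: store L0 := 45  ⟶  MI  (L0)  txn=BusRdX+Flush  M[L0]=6
step 5: P0: load  L1  ⟶  SI  (L1)  txn=BusRd  M[L1]=20
step 6: P0: store L0 := 33  ⟶  MI  (L0)  txn=∅  M[L0]=6
step 7: P1: load  L0  ⟶  SS  (L0)  txn=BusRd+Flush  M[L0]=33
step 8: P1: load  L1  ⟶  SS  (L1)  txn=BusRd  M[L1]=20
step 9: P1: store L0 := 39  ⟶  IM  (L0)  txn=BusRdX  M[L0]=33
step 10: P0: load  L1  ⟶  SS  (L1)  txn=∅  M[L1]=20
step 11: P0: load  L0  ⟶  SS  (L0)  txn=BusRd+Flush  M[L0]=39
step 12: P1: load  L0  ⟶  SS  (L0)  txn=∅  M[L0]=39
step 13: P1: store L1 := 8  ⟶  IM  (L1)  txn=BusRdX  M[L1]=20
step 14: P0: load  L0  ⟶  SS  (L0)  txn=∅  M[L0]=39
step 15: P0: store L0 := 63  ⟶  MI  (L0)  txn=BusRdX  M[L0]=39
step 16: P0: load  L0  ⟶  MI  (L0)  txn=∅  M[L0]=39
step 17: P1: store L0 := 73  ⟶  IM  (L0)  txn=BusRdX+Flush  M[L0]=63
step 18: P0: store L0 := 90  ⟶  MI  (L0)  txn=BusRdX+Flush  M[L0]=73
step 19: P1: load  L1  ⟶  IM  (L1)  txn=∅  M[L1]=20
step 20: P0: store L1 := 36  ⟶  MI  (L1)  txn=BusRdX+Flush  M[L1]=8
step 21: P1: store L0 := 47  ⟶  IM  (L0)  txn=BusRdX+Flush  M[L0]=90
step 22: P0: load  L0  ⟶  SS  (L0)  txn=BusRd+Flush  M[L0]=47
step 23: P0: store L1 := 73  ⟶  MI  (L1)  txn=∅  M[L1]=8
step 24: P1: load  L0  ⟶  SS  (L0)  txn=∅  M[L0]=47

state = I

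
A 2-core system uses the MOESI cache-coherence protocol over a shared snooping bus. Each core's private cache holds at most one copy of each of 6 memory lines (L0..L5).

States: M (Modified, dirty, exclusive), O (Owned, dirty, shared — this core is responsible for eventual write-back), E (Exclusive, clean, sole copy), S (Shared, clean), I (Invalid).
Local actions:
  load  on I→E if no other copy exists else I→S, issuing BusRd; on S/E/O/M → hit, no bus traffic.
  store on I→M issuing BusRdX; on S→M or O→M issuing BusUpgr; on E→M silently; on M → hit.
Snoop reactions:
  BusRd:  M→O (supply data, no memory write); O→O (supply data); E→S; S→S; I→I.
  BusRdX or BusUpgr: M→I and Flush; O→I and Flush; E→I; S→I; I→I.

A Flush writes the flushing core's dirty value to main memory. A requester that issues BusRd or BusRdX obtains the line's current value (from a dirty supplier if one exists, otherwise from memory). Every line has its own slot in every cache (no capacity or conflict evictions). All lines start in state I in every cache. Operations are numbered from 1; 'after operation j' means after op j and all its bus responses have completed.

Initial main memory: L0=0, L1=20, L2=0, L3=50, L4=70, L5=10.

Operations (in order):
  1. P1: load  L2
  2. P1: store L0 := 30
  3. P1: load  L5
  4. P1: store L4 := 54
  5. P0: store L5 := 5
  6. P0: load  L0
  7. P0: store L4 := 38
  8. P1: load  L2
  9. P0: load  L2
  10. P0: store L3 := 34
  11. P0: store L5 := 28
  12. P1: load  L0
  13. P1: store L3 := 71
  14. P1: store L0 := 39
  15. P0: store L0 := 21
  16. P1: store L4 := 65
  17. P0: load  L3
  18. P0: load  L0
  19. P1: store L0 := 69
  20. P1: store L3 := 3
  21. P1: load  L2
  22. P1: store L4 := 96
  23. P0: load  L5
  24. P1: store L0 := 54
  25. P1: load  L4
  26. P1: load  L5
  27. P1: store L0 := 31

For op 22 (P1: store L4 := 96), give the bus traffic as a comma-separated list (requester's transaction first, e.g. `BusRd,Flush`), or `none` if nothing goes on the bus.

bus = none

  op1 P1: load  L2 → I/E on L2; bus BusRd; mem=0
  op2 P1: store L0 := 30 → I/M on L0; bus BusRdX; mem=0
  op3 P1: load  L5 → I/E on L5; bus BusRd; mem=10
  op4 P1: store L4 := 54 → I/M on L4; bus BusRdX; mem=70
  op5 P0: store L5 := 5 → M/I on L5; bus BusRdX; mem=10
  op6 P0: load  L0 → S/O on L0; bus BusRd; mem=0
  op7 P0: store L4 := 38 → M/I on L4; bus BusRdX Flush; mem=54
  op8 P1: load  L2 → I/E on L2; bus (none); mem=0
  op9 P0: load  L2 → S/S on L2; bus BusRd; mem=0
  op10 P0: store L3 := 34 → M/I on L3; bus BusRdX; mem=50
  op11 P0: store L5 := 28 → M/I on L5; bus (none); mem=10
  op12 P1: load  L0 → S/O on L0; bus (none); mem=0
  op13 P1: store L3 := 71 → I/M on L3; bus BusRdX Flush; mem=34
  op14 P1: store L0 := 39 → I/M on L0; bus BusUpgr; mem=0
  op15 P0: store L0 := 21 → M/I on L0; bus BusRdX Flush; mem=39
  op16 P1: store L4 := 65 → I/M on L4; bus BusRdX Flush; mem=38
  op17 P0: load  L3 → S/O on L3; bus BusRd; mem=34
  op18 P0: load  L0 → M/I on L0; bus (none); mem=39
  op19 P1: store L0 := 69 → I/M on L0; bus BusRdX Flush; mem=21
  op20 P1: store L3 := 3 → I/M on L3; bus BusUpgr; mem=34
  op21 P1: load  L2 → S/S on L2; bus (none); mem=0
  op22 P1: store L4 := 96 → I/M on L4; bus (none); mem=38
  op23 P0: load  L5 → M/I on L5; bus (none); mem=10
  op24 P1: store L0 := 54 → I/M on L0; bus (none); mem=21
  op25 P1: load  L4 → I/M on L4; bus (none); mem=38
  op26 P1: load  L5 → O/S on L5; bus BusRd; mem=10
  op27 P1: store L0 := 31 → I/M on L0; bus (none); mem=21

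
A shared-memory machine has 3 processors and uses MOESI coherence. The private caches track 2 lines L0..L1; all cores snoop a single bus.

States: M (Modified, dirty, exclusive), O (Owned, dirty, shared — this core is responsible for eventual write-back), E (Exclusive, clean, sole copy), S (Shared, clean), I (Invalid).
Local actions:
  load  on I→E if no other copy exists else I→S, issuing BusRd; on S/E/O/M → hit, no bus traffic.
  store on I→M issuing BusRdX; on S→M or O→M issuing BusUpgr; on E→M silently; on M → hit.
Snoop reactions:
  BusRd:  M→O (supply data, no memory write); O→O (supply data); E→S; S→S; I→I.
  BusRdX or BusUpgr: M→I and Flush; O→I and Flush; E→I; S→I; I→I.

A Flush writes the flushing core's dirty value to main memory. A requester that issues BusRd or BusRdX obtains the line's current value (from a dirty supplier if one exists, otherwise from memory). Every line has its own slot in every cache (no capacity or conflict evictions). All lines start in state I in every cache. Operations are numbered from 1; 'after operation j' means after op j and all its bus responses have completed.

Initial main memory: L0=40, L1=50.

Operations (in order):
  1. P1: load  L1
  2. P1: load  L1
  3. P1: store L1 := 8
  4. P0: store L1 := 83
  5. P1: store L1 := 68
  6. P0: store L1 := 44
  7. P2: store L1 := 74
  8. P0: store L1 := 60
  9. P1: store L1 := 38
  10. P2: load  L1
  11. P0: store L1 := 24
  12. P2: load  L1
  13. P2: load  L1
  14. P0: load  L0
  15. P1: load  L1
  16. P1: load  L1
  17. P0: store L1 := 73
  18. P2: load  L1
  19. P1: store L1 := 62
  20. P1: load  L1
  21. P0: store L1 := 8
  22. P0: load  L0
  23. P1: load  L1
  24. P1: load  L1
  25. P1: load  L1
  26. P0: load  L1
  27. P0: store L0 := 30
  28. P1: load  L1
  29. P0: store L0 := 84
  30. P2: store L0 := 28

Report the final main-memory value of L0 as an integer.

step 1: P1: load  L1  ⟶  IEI  (L1)  txn=BusRd  M[L1]=50
step 2: P1: load  L1  ⟶  IEI  (L1)  txn=∅  M[L1]=50
step 3: P1: store L1 := 8  ⟶  IMI  (L1)  txn=∅  M[L1]=50
step 4: P0: store L1 := 83  ⟶  MII  (L1)  txn=BusRdX+Flush  M[L1]=8
step 5: P1: store L1 := 68  ⟶  IMI  (L1)  txn=BusRdX+Flush  M[L1]=83
step 6: P0: store L1 := 44  ⟶  MII  (L1)  txn=BusRdX+Flush  M[L1]=68
step 7: P2: store L1 := 74  ⟶  IIM  (L1)  txn=BusRdX+Flush  M[L1]=44
step 8: P0: store L1 := 60  ⟶  MII  (L1)  txn=BusRdX+Flush  M[L1]=74
step 9: P1: store L1 := 38  ⟶  IMI  (L1)  txn=BusRdX+Flush  M[L1]=60
step 10: P2: load  L1  ⟶  IOS  (L1)  txn=BusRd  M[L1]=60
step 11: P0: store L1 := 24  ⟶  MII  (L1)  txn=BusRdX+Flush  M[L1]=38
step 12: P2: load  L1  ⟶  OIS  (L1)  txn=BusRd  M[L1]=38
step 13: P2: load  L1  ⟶  OIS  (L1)  txn=∅  M[L1]=38
step 14: P0: load  L0  ⟶  EII  (L0)  txn=BusRd  M[L0]=40
step 15: P1: load  L1  ⟶  OSS  (L1)  txn=BusRd  M[L1]=38
step 16: P1: load  L1  ⟶  OSS  (L1)  txn=∅  M[L1]=38
step 17: P0: store L1 := 73  ⟶  MII  (L1)  txn=BusUpgr  M[L1]=38
step 18: P2: load  L1  ⟶  OIS  (L1)  txn=BusRd  M[L1]=38
step 19: P1: store L1 := 62  ⟶  IMI  (L1)  txn=BusRdX+Flush  M[L1]=73
step 20: P1: load  L1  ⟶  IMI  (L1)  txn=∅  M[L1]=73
step 21: P0: store L1 := 8  ⟶  MII  (L1)  txn=BusRdX+Flush  M[L1]=62
step 22: P0: load  L0  ⟶  EII  (L0)  txn=∅  M[L0]=40
step 23: P1: load  L1  ⟶  OSI  (L1)  txn=BusRd  M[L1]=62
step 24: P1: load  L1  ⟶  OSI  (L1)  txn=∅  M[L1]=62
step 25: P1: load  L1  ⟶  OSI  (L1)  txn=∅  M[L1]=62
step 26: P0: load  L1  ⟶  OSI  (L1)  txn=∅  M[L1]=62
step 27: P0: store L0 := 30  ⟶  MII  (L0)  txn=∅  M[L0]=40
step 28: P1: load  L1  ⟶  OSI  (L1)  txn=∅  M[L1]=62
step 29: P0: store L0 := 84  ⟶  MII  (L0)  txn=∅  M[L0]=40
step 30: P2: store L0 := 28  ⟶  IIM  (L0)  txn=BusRdX+Flush  M[L0]=84

memory[L0] = 84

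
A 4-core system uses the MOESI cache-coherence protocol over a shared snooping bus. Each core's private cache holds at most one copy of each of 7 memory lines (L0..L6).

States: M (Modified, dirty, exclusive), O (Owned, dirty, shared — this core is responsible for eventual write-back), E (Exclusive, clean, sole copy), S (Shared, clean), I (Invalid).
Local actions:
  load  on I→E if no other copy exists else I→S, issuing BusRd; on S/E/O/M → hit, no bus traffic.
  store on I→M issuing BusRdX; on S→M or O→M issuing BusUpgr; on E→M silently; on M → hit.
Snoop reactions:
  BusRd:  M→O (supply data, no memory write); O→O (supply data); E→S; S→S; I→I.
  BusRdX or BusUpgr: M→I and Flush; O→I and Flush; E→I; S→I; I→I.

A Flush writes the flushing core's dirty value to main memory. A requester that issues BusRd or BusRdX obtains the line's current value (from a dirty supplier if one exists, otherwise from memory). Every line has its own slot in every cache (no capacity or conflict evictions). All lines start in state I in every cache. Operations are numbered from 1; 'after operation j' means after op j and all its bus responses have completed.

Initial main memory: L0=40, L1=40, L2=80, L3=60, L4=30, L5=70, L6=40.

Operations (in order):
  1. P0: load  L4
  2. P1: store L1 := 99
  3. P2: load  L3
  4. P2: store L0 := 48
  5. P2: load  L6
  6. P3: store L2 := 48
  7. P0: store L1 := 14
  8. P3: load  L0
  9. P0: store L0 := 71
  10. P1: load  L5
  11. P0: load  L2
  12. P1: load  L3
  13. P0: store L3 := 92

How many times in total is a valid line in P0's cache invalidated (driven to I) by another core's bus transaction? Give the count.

1. P0: load  L4  bus=[BusRd]  L4: P0=E P1=I P2=I P3=I  mem[L4]=30
2. P1: store L1 := 99  bus=[BusRdX]  L1: P0=I P1=M P2=I P3=I  mem[L1]=40
3. P2: load  L3  bus=[BusRd]  L3: P0=I P1=I P2=E P3=I  mem[L3]=60
4. P2: store L0 := 48  bus=[BusRdX]  L0: P0=I P1=I P2=M P3=I  mem[L0]=40
5. P2: load  L6  bus=[BusRd]  L6: P0=I P1=I P2=E P3=I  mem[L6]=40
6. P3: store L2 := 48  bus=[BusRdX]  L2: P0=I P1=I P2=I P3=M  mem[L2]=80
7. P0: store L1 := 14  bus=[BusRdX,Flush]  L1: P0=M P1=I P2=I P3=I  mem[L1]=99
8. P3: load  L0  bus=[BusRd]  L0: P0=I P1=I P2=O P3=S  mem[L0]=40
9. P0: store L0 := 71  bus=[BusRdX,Flush]  L0: P0=M P1=I P2=I P3=I  mem[L0]=48
10. P1: load  L5  bus=[BusRd]  L5: P0=I P1=E P2=I P3=I  mem[L5]=70
11. P0: load  L2  bus=[BusRd]  L2: P0=S P1=I P2=I P3=O  mem[L2]=80
12. P1: load  L3  bus=[BusRd]  L3: P0=I P1=S P2=S P3=I  mem[L3]=60
13. P0: store L3 := 92  bus=[BusRdX]  L3: P0=M P1=I P2=I P3=I  mem[L3]=60

invalidations = 0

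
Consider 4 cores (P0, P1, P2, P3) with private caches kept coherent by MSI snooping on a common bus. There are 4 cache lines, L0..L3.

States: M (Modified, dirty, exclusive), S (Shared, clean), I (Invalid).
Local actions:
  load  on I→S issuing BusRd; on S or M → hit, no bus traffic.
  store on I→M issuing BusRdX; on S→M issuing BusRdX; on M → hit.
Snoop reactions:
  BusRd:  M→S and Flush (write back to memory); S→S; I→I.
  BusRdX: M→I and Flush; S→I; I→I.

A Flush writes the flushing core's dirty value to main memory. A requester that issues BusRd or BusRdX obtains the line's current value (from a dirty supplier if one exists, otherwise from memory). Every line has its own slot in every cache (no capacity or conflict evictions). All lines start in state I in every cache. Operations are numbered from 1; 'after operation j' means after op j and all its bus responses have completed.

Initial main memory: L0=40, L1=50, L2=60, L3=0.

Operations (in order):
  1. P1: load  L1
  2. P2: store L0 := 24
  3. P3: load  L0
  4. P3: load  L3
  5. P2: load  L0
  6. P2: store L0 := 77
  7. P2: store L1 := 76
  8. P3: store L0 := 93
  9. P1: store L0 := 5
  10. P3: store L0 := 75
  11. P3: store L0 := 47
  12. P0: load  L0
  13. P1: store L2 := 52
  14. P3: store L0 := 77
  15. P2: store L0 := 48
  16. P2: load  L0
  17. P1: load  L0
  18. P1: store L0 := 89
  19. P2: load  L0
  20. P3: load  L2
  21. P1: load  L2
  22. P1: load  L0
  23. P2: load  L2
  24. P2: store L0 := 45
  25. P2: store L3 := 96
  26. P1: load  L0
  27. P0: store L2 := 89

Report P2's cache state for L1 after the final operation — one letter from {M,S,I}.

state = M

[1] P1: load  L1 | P0:I, P1:S(50), P2:I, P3:I | bus: BusRd
[2] P2: store L0 := 24 | P0:I, P1:I, P2:M(24), P3:I | bus: BusRdX
[3] P3: load  L0 | P0:I, P1:I, P2:S(24), P3:S(24) | bus: BusRd,Flush
[4] P3: load  L3 | P0:I, P1:I, P2:I, P3:S(0) | bus: BusRd
[5] P2: load  L0 | P0:I, P1:I, P2:S(24), P3:S(24) | bus: none
[6] P2: store L0 := 77 | P0:I, P1:I, P2:M(77), P3:I | bus: BusRdX
[7] P2: store L1 := 76 | P0:I, P1:I, P2:M(76), P3:I | bus: BusRdX
[8] P3: store L0 := 93 | P0:I, P1:I, P2:I, P3:M(93) | bus: BusRdX,Flush
[9] P1: store L0 := 5 | P0:I, P1:M(5), P2:I, P3:I | bus: BusRdX,Flush
[10] P3: store L0 := 75 | P0:I, P1:I, P2:I, P3:M(75) | bus: BusRdX,Flush
[11] P3: store L0 := 47 | P0:I, P1:I, P2:I, P3:M(47) | bus: none
[12] P0: load  L0 | P0:S(47), P1:I, P2:I, P3:S(47) | bus: BusRd,Flush
[13] P1: store L2 := 52 | P0:I, P1:M(52), P2:I, P3:I | bus: BusRdX
[14] P3: store L0 := 77 | P0:I, P1:I, P2:I, P3:M(77) | bus: BusRdX
[15] P2: store L0 := 48 | P0:I, P1:I, P2:M(48), P3:I | bus: BusRdX,Flush
[16] P2: load  L0 | P0:I, P1:I, P2:M(48), P3:I | bus: none
[17] P1: load  L0 | P0:I, P1:S(48), P2:S(48), P3:I | bus: BusRd,Flush
[18] P1: store L0 := 89 | P0:I, P1:M(89), P2:I, P3:I | bus: BusRdX
[19] P2: load  L0 | P0:I, P1:S(89), P2:S(89), P3:I | bus: BusRd,Flush
[20] P3: load  L2 | P0:I, P1:S(52), P2:I, P3:S(52) | bus: BusRd,Flush
[21] P1: load  L2 | P0:I, P1:S(52), P2:I, P3:S(52) | bus: none
[22] P1: load  L0 | P0:I, P1:S(89), P2:S(89), P3:I | bus: none
[23] P2: load  L2 | P0:I, P1:S(52), P2:S(52), P3:S(52) | bus: BusRd
[24] P2: store L0 := 45 | P0:I, P1:I, P2:M(45), P3:I | bus: BusRdX
[25] P2: store L3 := 96 | P0:I, P1:I, P2:M(96), P3:I | bus: BusRdX
[26] P1: load  L0 | P0:I, P1:S(45), P2:S(45), P3:I | bus: BusRd,Flush
[27] P0: store L2 := 89 | P0:M(89), P1:I, P2:I, P3:I | bus: BusRdX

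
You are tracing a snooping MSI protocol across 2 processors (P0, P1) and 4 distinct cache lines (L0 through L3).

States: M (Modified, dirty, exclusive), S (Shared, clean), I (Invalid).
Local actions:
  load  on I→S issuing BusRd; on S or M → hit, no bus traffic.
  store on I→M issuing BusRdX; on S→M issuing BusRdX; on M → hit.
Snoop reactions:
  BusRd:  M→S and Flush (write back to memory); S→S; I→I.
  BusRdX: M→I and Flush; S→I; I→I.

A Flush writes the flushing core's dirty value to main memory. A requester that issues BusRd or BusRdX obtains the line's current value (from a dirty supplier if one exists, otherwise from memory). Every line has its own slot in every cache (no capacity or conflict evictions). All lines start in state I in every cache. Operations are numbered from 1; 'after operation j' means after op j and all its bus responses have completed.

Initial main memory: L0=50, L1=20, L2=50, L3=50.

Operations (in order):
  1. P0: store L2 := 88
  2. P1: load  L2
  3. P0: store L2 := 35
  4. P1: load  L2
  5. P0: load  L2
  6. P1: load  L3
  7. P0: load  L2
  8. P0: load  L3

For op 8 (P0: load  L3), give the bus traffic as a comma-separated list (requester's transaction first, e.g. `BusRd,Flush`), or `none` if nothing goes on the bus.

[1] P0: store L2 := 88 | P0:M(88), P1:I | bus: BusRdX
[2] P1: load  L2 | P0:S(88), P1:S(88) | bus: BusRd,Flush
[3] P0: store L2 := 35 | P0:M(35), P1:I | bus: BusRdX
[4] P1: load  L2 | P0:S(35), P1:S(35) | bus: BusRd,Flush
[5] P0: load  L2 | P0:S(35), P1:S(35) | bus: none
[6] P1: load  L3 | P0:I, P1:S(50) | bus: BusRd
[7] P0: load  L2 | P0:S(35), P1:S(35) | bus: none
[8] P0: load  L3 | P0:S(50), P1:S(50) | bus: BusRd

bus = BusRd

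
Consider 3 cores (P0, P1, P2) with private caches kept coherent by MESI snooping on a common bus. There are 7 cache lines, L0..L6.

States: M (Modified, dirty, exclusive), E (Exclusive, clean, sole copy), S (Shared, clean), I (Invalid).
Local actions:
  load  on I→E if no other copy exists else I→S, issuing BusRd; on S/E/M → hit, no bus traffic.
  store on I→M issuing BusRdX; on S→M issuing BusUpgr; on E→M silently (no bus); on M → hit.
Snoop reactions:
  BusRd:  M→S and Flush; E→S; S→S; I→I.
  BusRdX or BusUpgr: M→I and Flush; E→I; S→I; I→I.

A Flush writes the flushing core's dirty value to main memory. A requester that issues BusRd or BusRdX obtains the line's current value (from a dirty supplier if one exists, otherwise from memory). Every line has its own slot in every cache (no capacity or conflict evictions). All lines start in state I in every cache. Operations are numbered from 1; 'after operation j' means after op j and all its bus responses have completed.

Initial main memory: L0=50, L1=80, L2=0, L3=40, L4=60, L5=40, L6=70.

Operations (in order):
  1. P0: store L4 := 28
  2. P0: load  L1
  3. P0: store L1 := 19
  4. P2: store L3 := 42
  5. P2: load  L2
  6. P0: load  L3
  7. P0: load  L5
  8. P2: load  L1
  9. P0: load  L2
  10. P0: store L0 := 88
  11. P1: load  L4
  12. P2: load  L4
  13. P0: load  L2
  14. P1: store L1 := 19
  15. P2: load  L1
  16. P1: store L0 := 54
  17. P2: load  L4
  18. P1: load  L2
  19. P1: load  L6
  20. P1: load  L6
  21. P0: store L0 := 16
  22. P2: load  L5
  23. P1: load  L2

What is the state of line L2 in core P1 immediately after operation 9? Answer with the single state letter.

state = I

  op1 P0: store L4 := 28 → M/I/I on L4; bus BusRdX; mem=60
  op2 P0: load  L1 → E/I/I on L1; bus BusRd; mem=80
  op3 P0: store L1 := 19 → M/I/I on L1; bus (none); mem=80
  op4 P2: store L3 := 42 → I/I/M on L3; bus BusRdX; mem=40
  op5 P2: load  L2 → I/I/E on L2; bus BusRd; mem=0
  op6 P0: load  L3 → S/I/S on L3; bus BusRd Flush; mem=42
  op7 P0: load  L5 → E/I/I on L5; bus BusRd; mem=40
  op8 P2: load  L1 → S/I/S on L1; bus BusRd Flush; mem=19
  op9 P0: load  L2 → S/I/S on L2; bus BusRd; mem=0
  op10 P0: store L0 := 88 → M/I/I on L0; bus BusRdX; mem=50
  op11 P1: load  L4 → S/S/I on L4; bus BusRd Flush; mem=28
  op12 P2: load  L4 → S/S/S on L4; bus BusRd; mem=28
  op13 P0: load  L2 → S/I/S on L2; bus (none); mem=0
  op14 P1: store L1 := 19 → I/M/I on L1; bus BusRdX; mem=19
  op15 P2: load  L1 → I/S/S on L1; bus BusRd Flush; mem=19
  op16 P1: store L0 := 54 → I/M/I on L0; bus BusRdX Flush; mem=88
  op17 P2: load  L4 → S/S/S on L4; bus (none); mem=28
  op18 P1: load  L2 → S/S/S on L2; bus BusRd; mem=0
  op19 P1: load  L6 → I/E/I on L6; bus BusRd; mem=70
  op20 P1: load  L6 → I/E/I on L6; bus (none); mem=70
  op21 P0: store L0 := 16 → M/I/I on L0; bus BusRdX Flush; mem=54
  op22 P2: load  L5 → S/I/S on L5; bus BusRd; mem=40
  op23 P1: load  L2 → S/S/S on L2; bus (none); mem=0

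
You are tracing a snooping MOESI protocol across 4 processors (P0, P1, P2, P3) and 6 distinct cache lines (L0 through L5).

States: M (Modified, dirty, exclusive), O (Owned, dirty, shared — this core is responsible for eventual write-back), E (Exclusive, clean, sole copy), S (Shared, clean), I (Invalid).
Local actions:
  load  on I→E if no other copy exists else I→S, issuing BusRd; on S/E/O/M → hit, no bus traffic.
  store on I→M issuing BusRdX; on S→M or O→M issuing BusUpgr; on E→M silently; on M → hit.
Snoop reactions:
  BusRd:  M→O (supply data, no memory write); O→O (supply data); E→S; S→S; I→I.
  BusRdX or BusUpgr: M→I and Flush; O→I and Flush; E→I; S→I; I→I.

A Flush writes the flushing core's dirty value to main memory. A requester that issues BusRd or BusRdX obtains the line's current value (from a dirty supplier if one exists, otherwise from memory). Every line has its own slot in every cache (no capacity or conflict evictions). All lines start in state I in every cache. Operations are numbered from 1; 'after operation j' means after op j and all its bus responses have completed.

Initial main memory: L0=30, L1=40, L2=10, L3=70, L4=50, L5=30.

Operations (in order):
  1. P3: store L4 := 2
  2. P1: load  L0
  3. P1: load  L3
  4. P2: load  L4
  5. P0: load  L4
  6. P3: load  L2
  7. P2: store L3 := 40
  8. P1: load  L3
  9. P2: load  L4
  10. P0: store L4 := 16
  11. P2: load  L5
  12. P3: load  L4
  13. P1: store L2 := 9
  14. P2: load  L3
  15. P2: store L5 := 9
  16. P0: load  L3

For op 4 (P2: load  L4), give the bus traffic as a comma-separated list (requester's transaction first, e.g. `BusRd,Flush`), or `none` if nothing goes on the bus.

bus = BusRd

  op1 P3: store L4 := 2 → I/I/I/M on L4; bus BusRdX; mem=50
  op2 P1: load  L0 → I/E/I/I on L0; bus BusRd; mem=30
  op3 P1: load  L3 → I/E/I/I on L3; bus BusRd; mem=70
  op4 P2: load  L4 → I/I/S/O on L4; bus BusRd; mem=50
  op5 P0: load  L4 → S/I/S/O on L4; bus BusRd; mem=50
  op6 P3: load  L2 → I/I/I/E on L2; bus BusRd; mem=10
  op7 P2: store L3 := 40 → I/I/M/I on L3; bus BusRdX; mem=70
  op8 P1: load  L3 → I/S/O/I on L3; bus BusRd; mem=70
  op9 P2: load  L4 → S/I/S/O on L4; bus (none); mem=50
  op10 P0: store L4 := 16 → M/I/I/I on L4; bus BusUpgr Flush; mem=2
  op11 P2: load  L5 → I/I/E/I on L5; bus BusRd; mem=30
  op12 P3: load  L4 → O/I/I/S on L4; bus BusRd; mem=2
  op13 P1: store L2 := 9 → I/M/I/I on L2; bus BusRdX; mem=10
  op14 P2: load  L3 → I/S/O/I on L3; bus (none); mem=70
  op15 P2: store L5 := 9 → I/I/M/I on L5; bus (none); mem=30
  op16 P0: load  L3 → S/S/O/I on L3; bus BusRd; mem=70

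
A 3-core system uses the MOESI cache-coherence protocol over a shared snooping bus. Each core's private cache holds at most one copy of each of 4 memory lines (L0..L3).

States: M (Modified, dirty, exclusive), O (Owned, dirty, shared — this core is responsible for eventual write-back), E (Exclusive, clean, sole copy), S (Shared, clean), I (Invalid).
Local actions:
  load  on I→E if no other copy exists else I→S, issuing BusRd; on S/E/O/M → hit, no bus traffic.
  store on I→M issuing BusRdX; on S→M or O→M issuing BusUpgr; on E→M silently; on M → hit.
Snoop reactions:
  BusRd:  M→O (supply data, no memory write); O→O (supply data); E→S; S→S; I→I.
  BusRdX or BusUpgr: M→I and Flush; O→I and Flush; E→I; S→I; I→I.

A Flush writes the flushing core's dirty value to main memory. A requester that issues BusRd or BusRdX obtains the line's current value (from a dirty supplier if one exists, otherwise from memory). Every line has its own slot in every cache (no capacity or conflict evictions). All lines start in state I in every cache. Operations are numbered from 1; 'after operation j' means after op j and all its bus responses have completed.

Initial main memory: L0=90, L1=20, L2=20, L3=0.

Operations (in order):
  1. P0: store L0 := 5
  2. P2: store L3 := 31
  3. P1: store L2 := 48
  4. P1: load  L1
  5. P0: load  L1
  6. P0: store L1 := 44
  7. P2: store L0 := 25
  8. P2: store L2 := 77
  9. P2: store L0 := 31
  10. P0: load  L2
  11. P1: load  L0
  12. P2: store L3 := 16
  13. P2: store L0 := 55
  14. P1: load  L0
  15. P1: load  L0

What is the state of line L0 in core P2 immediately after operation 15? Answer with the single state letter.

state = O

  op1 P0: store L0 := 5 → M/I/I on L0; bus BusRdX; mem=90
  op2 P2: store L3 := 31 → I/I/M on L3; bus BusRdX; mem=0
  op3 P1: store L2 := 48 → I/M/I on L2; bus BusRdX; mem=20
  op4 P1: load  L1 → I/E/I on L1; bus BusRd; mem=20
  op5 P0: load  L1 → S/S/I on L1; bus BusRd; mem=20
  op6 P0: store L1 := 44 → M/I/I on L1; bus BusUpgr; mem=20
  op7 P2: store L0 := 25 → I/I/M on L0; bus BusRdX Flush; mem=5
  op8 P2: store L2 := 77 → I/I/M on L2; bus BusRdX Flush; mem=48
  op9 P2: store L0 := 31 → I/I/M on L0; bus (none); mem=5
  op10 P0: load  L2 → S/I/O on L2; bus BusRd; mem=48
  op11 P1: load  L0 → I/S/O on L0; bus BusRd; mem=5
  op12 P2: store L3 := 16 → I/I/M on L3; bus (none); mem=0
  op13 P2: store L0 := 55 → I/I/M on L0; bus BusUpgr; mem=5
  op14 P1: load  L0 → I/S/O on L0; bus BusRd; mem=5
  op15 P1: load  L0 → I/S/O on L0; bus (none); mem=5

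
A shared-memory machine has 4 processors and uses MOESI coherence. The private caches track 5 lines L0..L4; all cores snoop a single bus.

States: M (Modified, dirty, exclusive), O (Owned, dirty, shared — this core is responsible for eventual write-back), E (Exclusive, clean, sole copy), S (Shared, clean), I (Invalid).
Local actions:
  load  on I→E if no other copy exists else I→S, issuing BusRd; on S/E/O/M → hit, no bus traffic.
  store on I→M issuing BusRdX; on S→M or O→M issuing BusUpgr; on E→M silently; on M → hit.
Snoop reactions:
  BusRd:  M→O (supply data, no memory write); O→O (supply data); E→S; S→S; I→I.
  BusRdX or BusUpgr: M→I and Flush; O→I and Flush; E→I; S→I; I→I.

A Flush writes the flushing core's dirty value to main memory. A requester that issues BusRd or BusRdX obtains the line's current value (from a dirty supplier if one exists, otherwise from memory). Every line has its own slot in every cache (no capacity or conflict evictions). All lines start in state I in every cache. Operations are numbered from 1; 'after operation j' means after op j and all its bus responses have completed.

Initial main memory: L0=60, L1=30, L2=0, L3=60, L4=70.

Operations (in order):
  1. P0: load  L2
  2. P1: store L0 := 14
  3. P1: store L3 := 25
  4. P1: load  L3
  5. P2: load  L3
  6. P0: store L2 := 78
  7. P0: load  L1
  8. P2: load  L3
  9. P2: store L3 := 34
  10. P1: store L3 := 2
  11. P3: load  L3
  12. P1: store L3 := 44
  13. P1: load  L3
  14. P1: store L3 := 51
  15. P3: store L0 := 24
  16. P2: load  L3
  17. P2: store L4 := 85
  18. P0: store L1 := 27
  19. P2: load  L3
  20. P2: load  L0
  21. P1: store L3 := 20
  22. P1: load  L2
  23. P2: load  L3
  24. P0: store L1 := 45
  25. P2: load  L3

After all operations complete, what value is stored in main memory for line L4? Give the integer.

1. P0: load  L2  bus=[BusRd]  L2: P0=E P1=I P2=I P3=I  mem[L2]=0
2. P1: store L0 := 14  bus=[BusRdX]  L0: P0=I P1=M P2=I P3=I  mem[L0]=60
3. P1: store L3 := 25  bus=[BusRdX]  L3: P0=I P1=M P2=I P3=I  mem[L3]=60
4. P1: load  L3  bus=[-]  L3: P0=I P1=M P2=I P3=I  mem[L3]=60
5. P2: load  L3  bus=[BusRd]  L3: P0=I P1=O P2=S P3=I  mem[L3]=60
6. P0: store L2 := 78  bus=[-]  L2: P0=M P1=I P2=I P3=I  mem[L2]=0
7. P0: load  L1  bus=[BusRd]  L1: P0=E P1=I P2=I P3=I  mem[L1]=30
8. P2: load  L3  bus=[-]  L3: P0=I P1=O P2=S P3=I  mem[L3]=60
9. P2: store L3 := 34  bus=[BusUpgr,Flush]  L3: P0=I P1=I P2=M P3=I  mem[L3]=25
10. P1: store L3 := 2  bus=[BusRdX,Flush]  L3: P0=I P1=M P2=I P3=I  mem[L3]=34
11. P3: load  L3  bus=[BusRd]  L3: P0=I P1=O P2=I P3=S  mem[L3]=34
12. P1: store L3 := 44  bus=[BusUpgr]  L3: P0=I P1=M P2=I P3=I  mem[L3]=34
13. P1: load  L3  bus=[-]  L3: P0=I P1=M P2=I P3=I  mem[L3]=34
14. P1: store L3 := 51  bus=[-]  L3: P0=I P1=M P2=I P3=I  mem[L3]=34
15. P3: store L0 := 24  bus=[BusRdX,Flush]  L0: P0=I P1=I P2=I P3=M  mem[L0]=14
16. P2: load  L3  bus=[BusRd]  L3: P0=I P1=O P2=S P3=I  mem[L3]=34
17. P2: store L4 := 85  bus=[BusRdX]  L4: P0=I P1=I P2=M P3=I  mem[L4]=70
18. P0: store L1 := 27  bus=[-]  L1: P0=M P1=I P2=I P3=I  mem[L1]=30
19. P2: load  L3  bus=[-]  L3: P0=I P1=O P2=S P3=I  mem[L3]=34
20. P2: load  L0  bus=[BusRd]  L0: P0=I P1=I P2=S P3=O  mem[L0]=14
21. P1: store L3 := 20  bus=[BusUpgr]  L3: P0=I P1=M P2=I P3=I  mem[L3]=34
22. P1: load  L2  bus=[BusRd]  L2: P0=O P1=S P2=I P3=I  mem[L2]=0
23. P2: load  L3  bus=[BusRd]  L3: P0=I P1=O P2=S P3=I  mem[L3]=34
24. P0: store L1 := 45  bus=[-]  L1: P0=M P1=I P2=I P3=I  mem[L1]=30
25. P2: load  L3  bus=[-]  L3: P0=I P1=O P2=S P3=I  mem[L3]=34

memory[L4] = 70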